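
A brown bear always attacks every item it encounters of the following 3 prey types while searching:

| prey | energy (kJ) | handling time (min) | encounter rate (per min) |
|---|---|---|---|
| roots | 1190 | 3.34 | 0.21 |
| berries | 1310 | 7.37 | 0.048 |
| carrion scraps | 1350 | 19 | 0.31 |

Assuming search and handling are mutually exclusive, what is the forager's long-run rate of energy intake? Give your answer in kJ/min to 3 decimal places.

92.041 kJ/min

R = (0.21×1190 + 0.048×1310 + 0.31×1350) / (1 + 0.21×3.34 + 0.048×7.37 + 0.31×19) = 731.3/7.945 = 92.04 kJ/min.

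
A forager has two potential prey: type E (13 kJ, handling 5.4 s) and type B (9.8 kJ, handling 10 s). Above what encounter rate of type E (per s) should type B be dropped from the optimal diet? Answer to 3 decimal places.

Drop type B once their profitability E₂/h₂ falls below the rate achievable on type E alone: E₂/h₂ = λE₁/(1 + λh₁).
Solve for λ: λE₁h₂ = E₂(1 + λh₁) → λ(E₁h₂ − E₂h₁) = E₂ → λ = E₂/(E₁h₂ − E₂h₁).
λ = 9.8/(13×10 − 9.8×5.4) = 9.8/77.08 = 0.1271 per s.

0.127 per s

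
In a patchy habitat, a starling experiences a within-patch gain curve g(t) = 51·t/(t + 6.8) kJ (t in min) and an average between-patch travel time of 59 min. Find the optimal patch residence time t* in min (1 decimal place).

20.0 min

Maximise g(t)/(T+t): set derivative to zero → g'(t)(T+t) = g(t).
g'(t) = 51·6.8/(t + 6.8)². Setting 51·6.8/(t+6.8)² = 51t/[(t+6.8)(59+t)] gives 6.8(59+t) = t(t+6.8), so t² = 6.8×59 = 401.2.
t* = √401.2 = 20.03 min.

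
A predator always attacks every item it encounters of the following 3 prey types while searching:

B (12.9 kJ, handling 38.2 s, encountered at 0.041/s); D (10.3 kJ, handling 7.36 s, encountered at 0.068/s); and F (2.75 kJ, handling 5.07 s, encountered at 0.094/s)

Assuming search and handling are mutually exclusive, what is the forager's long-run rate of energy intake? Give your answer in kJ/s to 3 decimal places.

0.420 kJ/s

R = (0.041×12.9 + 0.068×10.3 + 0.094×2.75) / (1 + 0.041×38.2 + 0.068×7.36 + 0.094×5.07) = 1.488/3.543 = 0.4199 kJ/s.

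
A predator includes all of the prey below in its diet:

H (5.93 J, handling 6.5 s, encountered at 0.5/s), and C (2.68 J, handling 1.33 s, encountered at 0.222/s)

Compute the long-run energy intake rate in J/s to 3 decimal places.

Energy encountered per unit search time: 0.5×5.93 + 0.222×2.68 = 3.56 J/s.
Handling time per unit search time: 0.5×6.5 + 0.222×1.33 = 3.545.
Rate = 3.56/(1 + 3.545) = 0.7832 J/s.

0.783 J/s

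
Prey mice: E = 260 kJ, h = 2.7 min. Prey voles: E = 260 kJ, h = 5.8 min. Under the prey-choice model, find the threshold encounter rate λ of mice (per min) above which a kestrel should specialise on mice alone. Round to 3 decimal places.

0.323 per min

At the threshold, the rate on mice alone equals the profitability of voles: λ·260/(1 + λ·2.7) = 260/5.8 = 44.83.
Rearranging, λ(260 − 44.83×2.7) = 44.83, so λ = 44.83/139 = 0.3226 per min.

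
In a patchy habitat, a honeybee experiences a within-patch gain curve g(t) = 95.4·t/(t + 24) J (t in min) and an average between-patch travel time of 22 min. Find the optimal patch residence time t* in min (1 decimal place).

23.0 min

Maximise g(t)/(T+t): set derivative to zero → g'(t)(T+t) = g(t).
g'(t) = 95.4·24/(t + 24)². Setting 95.4·24/(t+24)² = 95.4t/[(t+24)(22+t)] gives 24(22+t) = t(t+24), so t² = 24×22 = 528.
t* = √528 = 22.98 min.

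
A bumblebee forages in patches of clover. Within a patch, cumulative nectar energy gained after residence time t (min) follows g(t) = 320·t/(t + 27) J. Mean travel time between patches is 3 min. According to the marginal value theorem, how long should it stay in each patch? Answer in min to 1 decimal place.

Optimal t* satisfies g'(t*) = g(t*)/(T + t*).
g'(t) = 320·27/(t + 27)². Setting 320·27/(t+27)² = 320t/[(t+27)(3+t)] gives 27(3+t) = t(t+27), so t² = 27×3 = 81.
t* = √81 = 9 min.

9.0 min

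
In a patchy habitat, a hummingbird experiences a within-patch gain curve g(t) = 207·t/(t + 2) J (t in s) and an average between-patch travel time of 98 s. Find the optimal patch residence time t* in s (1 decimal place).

By the marginal value theorem, leave when the instantaneous gain rate g'(t) equals the habitat-wide average g(t)/(T + t).
g'(t) = 207·2/(t + 2)². Setting 207·2/(t+2)² = 207t/[(t+2)(98+t)] gives 2(98+t) = t(t+2), so t² = 2×98 = 196.
t* = √196 = 14 s.

14.0 s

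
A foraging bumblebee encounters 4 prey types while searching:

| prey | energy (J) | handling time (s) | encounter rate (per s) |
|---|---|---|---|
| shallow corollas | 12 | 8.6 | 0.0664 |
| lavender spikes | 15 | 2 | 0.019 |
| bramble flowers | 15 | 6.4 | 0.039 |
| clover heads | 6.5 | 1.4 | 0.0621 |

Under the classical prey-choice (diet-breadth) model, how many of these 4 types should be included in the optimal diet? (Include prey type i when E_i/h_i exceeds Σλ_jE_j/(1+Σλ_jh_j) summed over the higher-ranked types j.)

Rank by E/h (J/s): lavender spikes 7.5, clover heads 4.64, bramble flowers 2.34, shallow corollas 1.4. Include each in turn until the next type's E/h falls below the running intake rate.
Rate on top 1: 0.2746. clover heads: 4.64 > 0.2746 → include.
Rate on top 2: 0.6122. bramble flowers: 2.34 > 0.6122 → include.
Rate on top 3: 0.9266. shallow corollas: 1.4 > 0.9266 → include.
Optimal diet: lavender spikes, clover heads, bramble flowers, shallow corollas — 4 of 4 types.

4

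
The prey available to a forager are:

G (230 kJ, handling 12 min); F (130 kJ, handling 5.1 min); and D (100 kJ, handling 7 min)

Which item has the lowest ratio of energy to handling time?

Profitability E/h (kJ/min): G = 230/12 = 19.2, F = 130/5.1 = 25.5, D = 100/7 = 14.3.
Ranked: F > G > D.

D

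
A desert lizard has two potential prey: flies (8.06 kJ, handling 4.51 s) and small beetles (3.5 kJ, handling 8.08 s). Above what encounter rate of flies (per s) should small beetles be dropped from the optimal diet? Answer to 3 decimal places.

0.071 per s

Drop small beetles once their profitability E₂/h₂ falls below the rate achievable on flies alone: E₂/h₂ = λE₁/(1 + λh₁).
Solve for λ: λE₁h₂ = E₂(1 + λh₁) → λ(E₁h₂ − E₂h₁) = E₂ → λ = E₂/(E₁h₂ − E₂h₁).
λ = 3.5/(8.06×8.08 − 3.5×4.51) = 3.5/49.34 = 0.07094 per s.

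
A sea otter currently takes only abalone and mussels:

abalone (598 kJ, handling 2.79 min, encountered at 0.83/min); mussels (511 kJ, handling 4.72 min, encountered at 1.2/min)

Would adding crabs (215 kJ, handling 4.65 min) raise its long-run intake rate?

On abalone and mussels alone, R = ΣλE/(1+Σλh) = 1110/8.98 = 123.6 kJ/min.
Profitability of crabs: 215/4.65 = 46.24 kJ/min.
46.24 < 123.6, so adding crabs would lower the average — exclude it.

No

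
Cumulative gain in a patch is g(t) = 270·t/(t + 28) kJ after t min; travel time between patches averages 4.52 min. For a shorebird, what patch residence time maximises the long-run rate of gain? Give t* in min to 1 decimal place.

11.2 min

Maximise g(t)/(T+t): set derivative to zero → g'(t)(T+t) = g(t).
g'(t) = 270·28/(t + 28)². Setting 270·28/(t+28)² = 270t/[(t+28)(4.52+t)] gives 28(4.52+t) = t(t+28), so t² = 28×4.52 = 126.6.
t* = √126.6 = 11.25 min.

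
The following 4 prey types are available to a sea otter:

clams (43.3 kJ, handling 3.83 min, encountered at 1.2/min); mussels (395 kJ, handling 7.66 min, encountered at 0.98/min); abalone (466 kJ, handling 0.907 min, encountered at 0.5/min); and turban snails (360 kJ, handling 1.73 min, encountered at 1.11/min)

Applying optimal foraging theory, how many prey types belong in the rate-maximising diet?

2

Profitabilities (E/h, kJ/min): abalone 514, turban snails 208, mussels 51.6, clams 11.3. Add prey in this order while the next type's profitability exceeds the intake rate on those already taken.
Rate on top 1: 160.3. turban snails: 208 > 160.3 → include.
Rate on top 2: 187.5. mussels: 51.6 < 187.5 → exclude; stop.
Optimal diet: abalone, turban snails — 2 of 4 types.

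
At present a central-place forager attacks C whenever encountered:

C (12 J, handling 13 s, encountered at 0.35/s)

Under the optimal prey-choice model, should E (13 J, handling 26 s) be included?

Current rate: (0.35×12)/(1 + 0.35×13) = 0.7568 J/s.
Profitability of E: 13/26 = 0.5 J/s.
Since 0.5 < R, time spent handling E is better spent searching.

No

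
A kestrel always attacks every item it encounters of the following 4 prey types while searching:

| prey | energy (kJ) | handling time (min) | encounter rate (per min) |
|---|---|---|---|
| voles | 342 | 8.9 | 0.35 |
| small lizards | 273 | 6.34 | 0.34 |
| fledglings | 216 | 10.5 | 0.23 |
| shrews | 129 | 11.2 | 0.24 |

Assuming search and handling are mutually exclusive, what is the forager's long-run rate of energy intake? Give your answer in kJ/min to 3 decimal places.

25.775 kJ/min

R = (0.35×342 + 0.34×273 + 0.23×216 + 0.24×129) / (1 + 0.35×8.9 + 0.34×6.34 + 0.23×10.5 + 0.24×11.2) = 293.2/11.37 = 25.78 kJ/min.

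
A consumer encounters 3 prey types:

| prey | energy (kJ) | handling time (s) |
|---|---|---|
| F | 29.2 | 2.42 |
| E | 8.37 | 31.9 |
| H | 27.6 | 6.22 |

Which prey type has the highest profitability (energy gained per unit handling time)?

In descending order of E/h:
F: 29.2/2.42 = 12.1 kJ/s
H: 27.6/6.22 = 4.44 kJ/s
E: 8.37/31.9 = 0.262 kJ/s

F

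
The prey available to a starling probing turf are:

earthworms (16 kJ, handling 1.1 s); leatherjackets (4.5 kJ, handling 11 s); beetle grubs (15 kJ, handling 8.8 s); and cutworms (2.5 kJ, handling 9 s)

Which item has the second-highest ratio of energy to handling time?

beetle grubs

In descending order of E/h:
earthworms: 16/1.1 = 14.5 kJ/s
beetle grubs: 15/8.8 = 1.7 kJ/s
leatherjackets: 4.5/11 = 0.409 kJ/s
cutworms: 2.5/9 = 0.278 kJ/s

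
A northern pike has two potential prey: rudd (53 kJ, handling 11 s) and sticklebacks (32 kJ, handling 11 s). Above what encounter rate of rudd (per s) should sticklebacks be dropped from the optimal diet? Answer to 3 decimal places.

0.139 per s

The zero-one rule: include sticklebacks iff E₂/h₂ > λE₁/(1+λh₁). Equality gives the switch point.
λE₁h₂ = E₂ + λE₂h₁ ⇒ λ = E₂/(E₁h₂ − E₂h₁) = 32/(583 − 352) = 0.1385 per s.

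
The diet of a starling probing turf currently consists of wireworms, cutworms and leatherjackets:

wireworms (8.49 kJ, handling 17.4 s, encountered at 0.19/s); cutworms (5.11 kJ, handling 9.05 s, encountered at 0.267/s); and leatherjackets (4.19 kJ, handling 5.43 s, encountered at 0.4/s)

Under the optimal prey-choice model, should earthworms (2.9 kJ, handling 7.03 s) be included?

No

Intake rate on the current diet: R = (0.19×8.49 + 0.267×5.11 + 0.4×4.19) / (1 + 0.19×17.4 + 0.267×9.05 + 0.4×5.43) = 4.653/8.894 = 0.5232 kJ/s.
earthworms: E/h = 2.9/7.03 = 0.4125 kJ/s.
0.4125 < 0.5232, so adding earthworms would lower the average — exclude it.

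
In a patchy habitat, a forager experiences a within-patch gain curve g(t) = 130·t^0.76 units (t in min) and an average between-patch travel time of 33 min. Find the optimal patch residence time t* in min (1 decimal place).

104.5 min

Optimal t* satisfies g'(t*) = g(t*)/(T + t*).
g'(t) = 0.76·130·t^-0.24. Setting 0.76·130·t^-0.24 = 130·t^0.76/(33+t) gives 0.76(33+t) = t, so 0.24·t = 0.76×33.
t* = 0.76×33/0.24 = 104.5 min.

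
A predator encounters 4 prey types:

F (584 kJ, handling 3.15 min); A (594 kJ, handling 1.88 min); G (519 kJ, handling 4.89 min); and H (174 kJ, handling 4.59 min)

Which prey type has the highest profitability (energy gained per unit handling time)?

Profitability E/h (kJ/min): F = 584/3.15 = 185, A = 594/1.88 = 316, G = 519/4.89 = 106, H = 174/4.59 = 37.9.
Ranked: A > F > G > H.

A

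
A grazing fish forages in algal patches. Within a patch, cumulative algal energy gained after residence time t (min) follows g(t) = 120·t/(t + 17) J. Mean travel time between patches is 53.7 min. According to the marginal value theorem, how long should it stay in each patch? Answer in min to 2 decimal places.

30.21 min

By the marginal value theorem, leave when the instantaneous gain rate g'(t) equals the habitat-wide average g(t)/(T + t).
g'(t) = 120·17/(t + 17)². Setting 120·17/(t+17)² = 120t/[(t+17)(53.7+t)] gives 17(53.7+t) = t(t+17), so t² = 17×53.7 = 912.9.
t* = √912.9 = 30.21 min.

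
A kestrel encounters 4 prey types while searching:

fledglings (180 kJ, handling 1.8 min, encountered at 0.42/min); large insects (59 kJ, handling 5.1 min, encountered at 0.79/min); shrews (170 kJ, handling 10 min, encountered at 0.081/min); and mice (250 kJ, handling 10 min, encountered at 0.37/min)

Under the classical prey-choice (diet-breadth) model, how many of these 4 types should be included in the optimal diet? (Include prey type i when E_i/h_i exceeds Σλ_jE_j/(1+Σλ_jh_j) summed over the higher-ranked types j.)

1

Profitabilities (E/h, kJ/min): fledglings 100, mice 25, shrews 17, large insects 11.6. Add prey in this order while the next type's profitability exceeds the intake rate on those already taken.
Rate on top 1: 43.05. mice: 25 < 43.05 → exclude; stop.
Optimal diet: fledglings — 1 of 4 types.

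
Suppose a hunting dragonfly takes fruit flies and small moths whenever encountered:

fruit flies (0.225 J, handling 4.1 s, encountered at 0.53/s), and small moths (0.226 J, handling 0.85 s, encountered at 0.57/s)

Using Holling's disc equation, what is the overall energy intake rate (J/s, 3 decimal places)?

0.068 J/s

Energy encountered per unit search time: 0.53×0.225 + 0.57×0.226 = 0.2481 J/s.
Handling time per unit search time: 0.53×4.1 + 0.57×0.85 = 2.657.
Rate = 0.2481/(1 + 2.657) = 0.06783 J/s.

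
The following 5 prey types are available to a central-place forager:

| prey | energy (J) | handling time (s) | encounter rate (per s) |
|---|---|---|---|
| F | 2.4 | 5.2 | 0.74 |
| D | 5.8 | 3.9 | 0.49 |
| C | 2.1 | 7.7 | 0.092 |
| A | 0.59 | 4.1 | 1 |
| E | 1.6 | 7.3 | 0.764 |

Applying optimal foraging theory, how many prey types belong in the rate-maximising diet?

Profitabilities (E/h, J/s): D 1.49, F 0.462, C 0.273, E 0.219, A 0.144. Add prey in this order while the next type's profitability exceeds the intake rate on those already taken.
Rate on top 1: 0.9763. F: 0.462 < 0.9763 → exclude; stop.
Optimal diet: D — 1 of 5 types.

1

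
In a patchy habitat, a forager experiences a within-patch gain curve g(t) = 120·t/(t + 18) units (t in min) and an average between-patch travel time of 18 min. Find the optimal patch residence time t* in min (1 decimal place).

18.0 min

Maximise g(t)/(T+t): set derivative to zero → g'(t)(T+t) = g(t).
g'(t) = 120·18/(t + 18)². Setting 120·18/(t+18)² = 120t/[(t+18)(18+t)] gives 18(18+t) = t(t+18), so t² = 18×18 = 324.
t* = √324 = 18 min.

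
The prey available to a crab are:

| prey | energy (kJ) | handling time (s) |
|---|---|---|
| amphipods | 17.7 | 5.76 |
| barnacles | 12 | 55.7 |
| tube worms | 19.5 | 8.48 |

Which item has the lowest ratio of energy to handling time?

In descending order of E/h:
amphipods: 17.7/5.76 = 3.07 kJ/s
tube worms: 19.5/8.48 = 2.3 kJ/s
barnacles: 12/55.7 = 0.215 kJ/s

barnacles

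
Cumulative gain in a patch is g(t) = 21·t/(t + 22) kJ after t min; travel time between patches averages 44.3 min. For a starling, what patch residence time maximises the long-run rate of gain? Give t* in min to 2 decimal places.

By the marginal value theorem, leave when the instantaneous gain rate g'(t) equals the habitat-wide average g(t)/(T + t).
g'(t) = 21·22/(t + 22)². Setting 21·22/(t+22)² = 21t/[(t+22)(44.3+t)] gives 22(44.3+t) = t(t+22), so t² = 22×44.3 = 974.6.
t* = √974.6 = 31.22 min.

31.22 min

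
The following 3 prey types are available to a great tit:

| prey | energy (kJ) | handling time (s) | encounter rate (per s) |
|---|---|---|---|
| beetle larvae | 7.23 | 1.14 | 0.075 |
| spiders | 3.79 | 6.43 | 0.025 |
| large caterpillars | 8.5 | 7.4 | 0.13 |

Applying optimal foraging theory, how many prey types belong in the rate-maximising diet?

2

Rank by E/h (kJ/s): beetle larvae 6.34, large caterpillars 1.15, spiders 0.589. Include each in turn until the next type's E/h falls below the running intake rate.
Rate on top 1: 0.4995. large caterpillars: 1.15 > 0.4995 → include.
Rate on top 2: 0.8045. spiders: 0.589 < 0.8045 → exclude; stop.
Optimal diet: beetle larvae, large caterpillars — 2 of 3 types.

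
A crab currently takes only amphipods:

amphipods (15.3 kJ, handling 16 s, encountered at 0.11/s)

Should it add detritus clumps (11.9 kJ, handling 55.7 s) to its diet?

No

Current rate: (0.11×15.3)/(1 + 0.11×16) = 0.6098 kJ/s.
detritus clumps: E/h = 11.9/55.7 = 0.2136 kJ/s.
Since 0.2136 < R, time spent handling detritus clumps is better spent searching.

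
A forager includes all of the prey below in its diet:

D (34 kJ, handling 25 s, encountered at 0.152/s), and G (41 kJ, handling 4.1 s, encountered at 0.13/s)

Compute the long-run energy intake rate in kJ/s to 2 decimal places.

R = Σλ_iE_i / (1 + Σλ_ih_i)
Numerator: 0.152×34 + 0.13×41 = 10.5
Denominator: 1 + 0.152×25 + 0.13×4.1 = 5.333
R = 10.5/5.333 = 1.968 kJ/s

1.97 kJ/s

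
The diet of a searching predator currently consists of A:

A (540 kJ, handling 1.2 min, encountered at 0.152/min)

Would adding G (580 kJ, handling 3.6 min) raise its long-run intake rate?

Current rate: (0.152×540)/(1 + 0.152×1.2) = 69.42 kJ/min.
Profitability of G: 580/3.6 = 161.1 kJ/min.
161.1 > 69.42, so adding G raises the average — include it.

Yes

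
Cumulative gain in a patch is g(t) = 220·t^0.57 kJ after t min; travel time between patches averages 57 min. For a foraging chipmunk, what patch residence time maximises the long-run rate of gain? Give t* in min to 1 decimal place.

75.6 min

Maximise g(t)/(T+t): set derivative to zero → g'(t)(T+t) = g(t).
g'(t) = 0.57·220·t^-0.43. Setting 0.57·220·t^-0.43 = 220·t^0.57/(57+t) gives 0.57(57+t) = t, so 0.43·t = 0.57×57.
t* = 0.57×57/0.43 = 75.56 min.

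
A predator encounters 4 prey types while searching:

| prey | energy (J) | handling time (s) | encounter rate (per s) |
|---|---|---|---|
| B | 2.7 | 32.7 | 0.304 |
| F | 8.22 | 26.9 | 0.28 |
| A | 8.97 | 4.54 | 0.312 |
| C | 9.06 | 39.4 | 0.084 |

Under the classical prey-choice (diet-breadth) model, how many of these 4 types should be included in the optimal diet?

Profitabilities (E/h, J/s): A 1.98, F 0.306, C 0.23, B 0.0826. Add prey in this order while the next type's profitability exceeds the intake rate on those already taken.
Rate on top 1: 1.158. F: 0.306 < 1.158 → exclude; stop.
Optimal diet: A — 1 of 4 types.

1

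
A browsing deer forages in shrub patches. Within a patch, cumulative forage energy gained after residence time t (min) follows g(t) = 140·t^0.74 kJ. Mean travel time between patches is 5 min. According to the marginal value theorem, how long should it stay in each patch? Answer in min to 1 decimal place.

14.2 min

Optimal t* satisfies g'(t*) = g(t*)/(T + t*).
g'(t) = 0.74·140·t^-0.26. Setting 0.74·140·t^-0.26 = 140·t^0.74/(5+t) gives 0.74(5+t) = t, so 0.26·t = 0.74×5.
t* = 0.74×5/0.26 = 14.23 min.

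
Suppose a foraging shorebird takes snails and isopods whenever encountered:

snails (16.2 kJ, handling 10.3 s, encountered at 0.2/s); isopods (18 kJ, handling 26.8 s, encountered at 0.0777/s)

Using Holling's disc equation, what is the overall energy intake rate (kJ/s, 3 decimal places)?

Energy encountered per unit search time: 0.2×16.2 + 0.0777×18 = 4.639 kJ/s.
Handling time per unit search time: 0.2×10.3 + 0.0777×26.8 = 4.142.
Rate = 4.639/(1 + 4.142) = 0.902 kJ/s.

0.902 kJ/s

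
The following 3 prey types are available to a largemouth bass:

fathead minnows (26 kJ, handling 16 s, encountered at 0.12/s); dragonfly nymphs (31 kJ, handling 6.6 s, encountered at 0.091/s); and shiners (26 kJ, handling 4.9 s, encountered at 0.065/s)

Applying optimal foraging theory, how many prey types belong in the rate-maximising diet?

Rank by E/h (kJ/s): shiners 5.31, dragonfly nymphs 4.7, fathead minnows 1.62. Include each in turn until the next type's E/h falls below the running intake rate.
Rate on top 1: 1.282. dragonfly nymphs: 4.7 > 1.282 → include.
Rate on top 2: 2.351. fathead minnows: 1.62 < 2.351 → exclude; stop.
Optimal diet: shiners, dragonfly nymphs — 2 of 3 types.

2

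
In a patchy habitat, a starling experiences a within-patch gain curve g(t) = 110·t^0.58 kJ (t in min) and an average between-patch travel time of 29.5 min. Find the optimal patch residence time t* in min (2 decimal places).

Maximise g(t)/(T+t): set derivative to zero → g'(t)(T+t) = g(t).
g'(t) = 0.58·110·t^-0.42. Setting 0.58·110·t^-0.42 = 110·t^0.58/(29.5+t) gives 0.58(29.5+t) = t, so 0.42·t = 0.58×29.5.
t* = 0.58×29.5/0.42 = 40.74 min.

40.74 min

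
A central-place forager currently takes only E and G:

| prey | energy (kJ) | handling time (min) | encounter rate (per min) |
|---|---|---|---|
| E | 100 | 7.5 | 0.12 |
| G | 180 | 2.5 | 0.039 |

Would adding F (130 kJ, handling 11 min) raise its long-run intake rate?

On E and G alone, R = ΣλE/(1+Σλh) = 19.02/1.998 = 9.522 kJ/min.
Profitability of F: 130/11 = 11.82 kJ/min.
11.82 > 9.522, so adding F raises the average — include it.

Yes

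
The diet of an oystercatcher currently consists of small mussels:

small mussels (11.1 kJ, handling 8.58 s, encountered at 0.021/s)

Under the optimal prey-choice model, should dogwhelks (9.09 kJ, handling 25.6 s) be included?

Yes

Intake rate on the current diet: R = (0.021×11.1) / (1 + 0.021×8.58) = 0.2331/1.18 = 0.1975 kJ/s.
dogwhelks: E/h = 9.09/25.6 = 0.3551 kJ/s.
Since 0.3551 > R, including dogwhelks increases the long-run rate.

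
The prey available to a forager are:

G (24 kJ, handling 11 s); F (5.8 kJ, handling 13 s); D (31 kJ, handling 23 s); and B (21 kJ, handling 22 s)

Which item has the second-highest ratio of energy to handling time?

D

In descending order of E/h:
G: 24/11 = 2.18 kJ/s
D: 31/23 = 1.35 kJ/s
B: 21/22 = 0.955 kJ/s
F: 5.8/13 = 0.446 kJ/s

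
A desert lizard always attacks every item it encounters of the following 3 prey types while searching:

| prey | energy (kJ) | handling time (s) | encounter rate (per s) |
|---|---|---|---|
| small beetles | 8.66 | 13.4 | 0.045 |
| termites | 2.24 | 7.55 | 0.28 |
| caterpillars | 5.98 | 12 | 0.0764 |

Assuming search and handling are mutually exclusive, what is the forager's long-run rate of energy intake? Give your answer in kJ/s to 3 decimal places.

0.318 kJ/s

R = Σλ_iE_i / (1 + Σλ_ih_i)
Numerator: 0.045×8.66 + 0.28×2.24 + 0.0764×5.98 = 1.474
Denominator: 1 + 0.045×13.4 + 0.28×7.55 + 0.0764×12 = 4.634
R = 1.474/4.634 = 0.318 kJ/s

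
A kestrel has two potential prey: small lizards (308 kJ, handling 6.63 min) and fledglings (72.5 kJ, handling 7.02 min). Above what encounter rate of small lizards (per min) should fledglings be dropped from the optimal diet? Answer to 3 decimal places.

0.043 per min

Drop fledglings once their profitability E₂/h₂ falls below the rate achievable on small lizards alone: E₂/h₂ = λE₁/(1 + λh₁).
Solve for λ: λE₁h₂ = E₂(1 + λh₁) → λ(E₁h₂ − E₂h₁) = E₂ → λ = E₂/(E₁h₂ − E₂h₁).
λ = 72.5/(308×7.02 − 72.5×6.63) = 72.5/1681 = 0.04312 per min.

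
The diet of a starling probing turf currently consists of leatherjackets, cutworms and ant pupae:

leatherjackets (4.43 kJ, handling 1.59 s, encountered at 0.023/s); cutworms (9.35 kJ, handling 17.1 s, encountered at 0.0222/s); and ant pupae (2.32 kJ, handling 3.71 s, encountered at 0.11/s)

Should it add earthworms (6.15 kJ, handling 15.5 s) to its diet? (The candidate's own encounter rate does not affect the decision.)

Current rate: (0.023×4.43 + 0.0222×9.35 + 0.11×2.32)/(1 + 0.023×1.59 + 0.0222×17.1 + 0.11×3.71) = 0.3095 kJ/s.
earthworms: E/h = 6.15/15.5 = 0.3968 kJ/s.
0.3968 > 0.3095, so adding earthworms raises the average — include it.

Yes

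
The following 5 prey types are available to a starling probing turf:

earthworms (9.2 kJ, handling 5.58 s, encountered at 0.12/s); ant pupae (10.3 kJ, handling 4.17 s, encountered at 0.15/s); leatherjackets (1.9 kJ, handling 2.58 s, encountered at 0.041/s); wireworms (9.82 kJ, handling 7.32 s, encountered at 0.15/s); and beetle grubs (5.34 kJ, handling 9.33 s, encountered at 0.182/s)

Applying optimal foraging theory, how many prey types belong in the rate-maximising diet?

3

Profitabilities (E/h, kJ/s): ant pupae 2.47, earthworms 1.65, wireworms 1.34, leatherjackets 0.736, beetle grubs 0.572. Add prey in this order while the next type's profitability exceeds the intake rate on those already taken.
Rate on top 1: 0.9505. earthworms: 1.65 > 0.9505 → include.
Rate on top 2: 1.154. wireworms: 1.34 > 1.154 → include.
Rate on top 3: 1.215. leatherjackets: 0.736 < 1.215 → exclude; stop.
Optimal diet: ant pupae, earthworms, wireworms — 3 of 5 types.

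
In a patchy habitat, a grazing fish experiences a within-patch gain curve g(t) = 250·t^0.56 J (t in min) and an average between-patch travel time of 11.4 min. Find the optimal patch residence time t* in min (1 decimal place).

Optimal t* satisfies g'(t*) = g(t*)/(T + t*).
g'(t) = 0.56·250·t^-0.44. Setting 0.56·250·t^-0.44 = 250·t^0.56/(11.4+t) gives 0.56(11.4+t) = t, so 0.44·t = 0.56×11.4.
t* = 0.56×11.4/0.44 = 14.51 min.

14.5 min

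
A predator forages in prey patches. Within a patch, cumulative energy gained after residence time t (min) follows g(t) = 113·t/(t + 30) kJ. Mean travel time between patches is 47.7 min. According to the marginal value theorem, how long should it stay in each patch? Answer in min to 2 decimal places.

37.83 min

Maximise g(t)/(T+t): set derivative to zero → g'(t)(T+t) = g(t).
g'(t) = 113·30/(t + 30)². Setting 113·30/(t+30)² = 113t/[(t+30)(47.7+t)] gives 30(47.7+t) = t(t+30), so t² = 30×47.7 = 1431.
t* = √1431 = 37.83 min.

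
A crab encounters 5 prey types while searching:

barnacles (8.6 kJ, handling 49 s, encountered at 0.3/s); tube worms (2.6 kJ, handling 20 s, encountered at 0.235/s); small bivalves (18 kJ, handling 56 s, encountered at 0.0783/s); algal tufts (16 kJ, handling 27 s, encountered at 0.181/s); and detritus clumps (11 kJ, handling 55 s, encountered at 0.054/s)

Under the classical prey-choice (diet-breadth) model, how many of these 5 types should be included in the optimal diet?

Rank by E/h (kJ/s): algal tufts 0.593, small bivalves 0.321, detritus clumps 0.2, barnacles 0.176, tube worms 0.13. Include each in turn until the next type's E/h falls below the running intake rate.
Rate on top 1: 0.4919. small bivalves: 0.321 < 0.4919 → exclude; stop.
Optimal diet: algal tufts — 1 of 5 types.

1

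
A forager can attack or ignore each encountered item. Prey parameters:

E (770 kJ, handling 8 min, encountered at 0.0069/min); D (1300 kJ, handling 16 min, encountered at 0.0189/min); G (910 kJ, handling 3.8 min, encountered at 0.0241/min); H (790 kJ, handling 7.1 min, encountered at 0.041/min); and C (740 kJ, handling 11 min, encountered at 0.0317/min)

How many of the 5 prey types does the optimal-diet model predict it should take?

5

E/h in descending order: G 239, H 111, E 96.2, D 81.2, C 67.3 kJ/min. The optimal diet is the largest prefix of this list for which every included type satisfies E_i/h_i > R on the types above it.
Rate on top 1: 20.09. H: 111 > 20.09 → include.
Rate on top 2: 39.29. E: 96.2 > 39.29 → include.
Rate on top 3: 41.47. D: 81.2 > 41.47 → include.
Rate on top 4: 48.39. C: 67.3 > 48.39 → include.
Optimal diet: G, H, E, D, C — 5 of 5 types.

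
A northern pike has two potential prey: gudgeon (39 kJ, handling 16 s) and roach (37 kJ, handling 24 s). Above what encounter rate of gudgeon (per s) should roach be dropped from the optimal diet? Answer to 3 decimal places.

At the threshold, the rate on gudgeon alone equals the profitability of roach: λ·39/(1 + λ·16) = 37/24 = 1.542.
Rearranging, λ(39 − 1.542×16) = 1.542, so λ = 1.542/14.33 = 0.1076 per s.

0.108 per s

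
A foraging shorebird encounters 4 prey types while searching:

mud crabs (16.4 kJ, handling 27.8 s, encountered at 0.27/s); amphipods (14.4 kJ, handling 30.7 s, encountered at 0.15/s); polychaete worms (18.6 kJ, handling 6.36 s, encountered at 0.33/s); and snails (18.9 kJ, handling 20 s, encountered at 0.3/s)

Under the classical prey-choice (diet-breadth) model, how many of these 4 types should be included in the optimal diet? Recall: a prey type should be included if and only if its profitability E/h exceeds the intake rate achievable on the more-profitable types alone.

Rank by E/h (kJ/s): polychaete worms 2.92, snails 0.945, mud crabs 0.59, amphipods 0.469. Include each in turn until the next type's E/h falls below the running intake rate.
Rate on top 1: 1.981. snails: 0.945 < 1.981 → exclude; stop.
Optimal diet: polychaete worms — 1 of 4 types.

1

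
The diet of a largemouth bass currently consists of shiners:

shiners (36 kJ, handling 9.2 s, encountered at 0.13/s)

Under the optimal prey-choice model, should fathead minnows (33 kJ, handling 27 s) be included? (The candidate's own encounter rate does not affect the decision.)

No

Intake rate on the current diet: R = (0.13×36) / (1 + 0.13×9.2) = 4.68/2.196 = 2.131 kJ/s.
fathead minnows: E/h = 33/27 = 1.222 kJ/s.
Since 1.222 < R, time spent handling fathead minnows is better spent searching.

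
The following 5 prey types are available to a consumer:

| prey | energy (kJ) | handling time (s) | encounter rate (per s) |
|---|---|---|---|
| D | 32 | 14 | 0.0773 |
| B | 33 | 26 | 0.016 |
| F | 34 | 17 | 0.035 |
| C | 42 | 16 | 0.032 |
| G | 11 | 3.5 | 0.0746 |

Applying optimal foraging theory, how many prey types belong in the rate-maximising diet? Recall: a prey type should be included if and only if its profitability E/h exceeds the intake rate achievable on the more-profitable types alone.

Rank by E/h (kJ/s): G 3.14, C 2.62, D 2.29, F 2, B 1.27. Include each in turn until the next type's E/h falls below the running intake rate.
Rate on top 1: 0.6507. C: 2.62 > 0.6507 → include.
Rate on top 2: 1.221. D: 2.29 > 1.221 → include.
Rate on top 3: 1.624. F: 2 > 1.624 → include.
Rate on top 4: 1.689. B: 1.27 < 1.689 → exclude; stop.
Optimal diet: G, C, D, F — 4 of 5 types.

4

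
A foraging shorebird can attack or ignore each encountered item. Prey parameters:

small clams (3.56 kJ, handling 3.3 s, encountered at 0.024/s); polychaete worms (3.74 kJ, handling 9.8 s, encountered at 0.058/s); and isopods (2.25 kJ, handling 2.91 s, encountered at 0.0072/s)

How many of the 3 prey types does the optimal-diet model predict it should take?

3

E/h in descending order: small clams 1.08, isopods 0.773, polychaete worms 0.382 kJ/s. The optimal diet is the largest prefix of this list for which every included type satisfies E_i/h_i > R on the types above it.
Rate on top 1: 0.07917. isopods: 0.773 > 0.07917 → include.
Rate on top 2: 0.09239. polychaete worms: 0.382 > 0.09239 → include.
Optimal diet: small clams, isopods, polychaete worms — 3 of 3 types.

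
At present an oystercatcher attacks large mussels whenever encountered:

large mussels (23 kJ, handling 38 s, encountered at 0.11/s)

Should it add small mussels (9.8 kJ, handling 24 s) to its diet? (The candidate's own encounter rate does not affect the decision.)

Intake rate on the current diet: R = (0.11×23) / (1 + 0.11×38) = 2.53/5.18 = 0.4884 kJ/s.
small mussels: E/h = 9.8/24 = 0.4083 kJ/s.
0.4083 < 0.4884, so adding small mussels would lower the average — exclude it.

No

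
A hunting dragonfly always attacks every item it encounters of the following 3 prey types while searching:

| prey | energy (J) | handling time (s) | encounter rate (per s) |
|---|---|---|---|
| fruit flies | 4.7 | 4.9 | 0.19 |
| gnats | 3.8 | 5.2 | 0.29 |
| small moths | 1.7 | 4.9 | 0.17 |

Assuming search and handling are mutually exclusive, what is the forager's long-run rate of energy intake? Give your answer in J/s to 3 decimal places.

0.535 J/s

Energy encountered per unit search time: 0.19×4.7 + 0.29×3.8 + 0.17×1.7 = 2.284 J/s.
Handling time per unit search time: 0.19×4.9 + 0.29×5.2 + 0.17×4.9 = 3.272.
Rate = 2.284/(1 + 3.272) = 0.5346 J/s.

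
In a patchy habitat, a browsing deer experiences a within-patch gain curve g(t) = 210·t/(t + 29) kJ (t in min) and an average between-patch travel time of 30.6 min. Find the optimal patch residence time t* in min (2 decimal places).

Maximise g(t)/(T+t): set derivative to zero → g'(t)(T+t) = g(t).
g'(t) = 210·29/(t + 29)². Setting 210·29/(t+29)² = 210t/[(t+29)(30.6+t)] gives 29(30.6+t) = t(t+29), so t² = 29×30.6 = 887.4.
t* = √887.4 = 29.79 min.

29.79 min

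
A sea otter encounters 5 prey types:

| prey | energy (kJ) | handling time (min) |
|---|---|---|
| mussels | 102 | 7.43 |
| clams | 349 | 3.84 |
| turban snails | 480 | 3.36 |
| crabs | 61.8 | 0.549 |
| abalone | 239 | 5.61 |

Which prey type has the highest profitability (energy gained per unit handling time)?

In descending order of E/h:
turban snails: 480/3.36 = 143 kJ/min
crabs: 61.8/0.549 = 113 kJ/min
clams: 349/3.84 = 90.9 kJ/min
abalone: 239/5.61 = 42.6 kJ/min
mussels: 102/7.43 = 13.7 kJ/min

turban snails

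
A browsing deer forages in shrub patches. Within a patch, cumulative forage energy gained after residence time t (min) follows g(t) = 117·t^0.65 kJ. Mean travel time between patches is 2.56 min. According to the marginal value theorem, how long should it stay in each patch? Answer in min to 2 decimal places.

By the marginal value theorem, leave when the instantaneous gain rate g'(t) equals the habitat-wide average g(t)/(T + t).
g'(t) = 0.65·117·t^-0.35. Setting 0.65·117·t^-0.35 = 117·t^0.65/(2.56+t) gives 0.65(2.56+t) = t, so 0.35·t = 0.65×2.56.
t* = 0.65×2.56/0.35 = 4.754 min.

4.75 min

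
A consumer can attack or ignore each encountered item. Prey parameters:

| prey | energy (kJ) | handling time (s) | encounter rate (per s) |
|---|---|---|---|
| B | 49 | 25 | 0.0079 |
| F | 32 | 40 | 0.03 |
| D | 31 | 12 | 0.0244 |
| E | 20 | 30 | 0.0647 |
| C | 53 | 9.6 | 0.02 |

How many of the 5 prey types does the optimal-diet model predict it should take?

Profitabilities (E/h, kJ/s): C 5.52, D 2.58, B 1.96, F 0.8, E 0.667. Add prey in this order while the next type's profitability exceeds the intake rate on those already taken.
Rate on top 1: 0.8893. D: 2.58 > 0.8893 → include.
Rate on top 2: 1.223. B: 1.96 > 1.223 → include.
Rate on top 3: 1.31. F: 0.8 < 1.31 → exclude; stop.
Optimal diet: C, D, B — 3 of 5 types.

3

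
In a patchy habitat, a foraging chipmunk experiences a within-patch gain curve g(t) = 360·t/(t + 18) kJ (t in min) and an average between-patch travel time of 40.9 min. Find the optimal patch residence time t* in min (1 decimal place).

27.1 min

Maximise g(t)/(T+t): set derivative to zero → g'(t)(T+t) = g(t).
g'(t) = 360·18/(t + 18)². Setting 360·18/(t+18)² = 360t/[(t+18)(40.9+t)] gives 18(40.9+t) = t(t+18), so t² = 18×40.9 = 736.2.
t* = √736.2 = 27.13 min.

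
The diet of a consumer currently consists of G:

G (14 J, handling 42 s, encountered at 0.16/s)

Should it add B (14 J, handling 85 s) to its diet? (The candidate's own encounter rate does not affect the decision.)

Intake rate on the current diet: R = (0.16×14) / (1 + 0.16×42) = 2.24/7.72 = 0.2902 J/s.
Profitability of B: 14/85 = 0.1647 J/s.
0.1647 < 0.2902, so adding B would lower the average — exclude it.

No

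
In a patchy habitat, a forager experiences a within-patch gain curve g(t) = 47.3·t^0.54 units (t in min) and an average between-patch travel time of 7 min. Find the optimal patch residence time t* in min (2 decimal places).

8.22 min

Optimal t* satisfies g'(t*) = g(t*)/(T + t*).
g'(t) = 0.54·47.3·t^-0.46. Setting 0.54·47.3·t^-0.46 = 47.3·t^0.54/(7+t) gives 0.54(7+t) = t, so 0.46·t = 0.54×7.
t* = 0.54×7/0.46 = 8.217 min.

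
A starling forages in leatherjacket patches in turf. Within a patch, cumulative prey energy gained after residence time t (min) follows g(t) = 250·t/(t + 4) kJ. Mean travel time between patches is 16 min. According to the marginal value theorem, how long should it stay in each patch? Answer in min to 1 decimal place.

Maximise g(t)/(T+t): set derivative to zero → g'(t)(T+t) = g(t).
g'(t) = 250·4/(t + 4)². Setting 250·4/(t+4)² = 250t/[(t+4)(16+t)] gives 4(16+t) = t(t+4), so t² = 4×16 = 64.
t* = √64 = 8 min.

8.0 min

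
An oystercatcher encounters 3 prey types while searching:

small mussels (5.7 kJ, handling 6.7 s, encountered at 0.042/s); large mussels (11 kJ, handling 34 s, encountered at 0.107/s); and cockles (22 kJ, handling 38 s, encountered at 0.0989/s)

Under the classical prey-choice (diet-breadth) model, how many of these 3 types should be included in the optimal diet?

Rank by E/h (kJ/s): small mussels 0.851, cockles 0.579, large mussels 0.324. Include each in turn until the next type's E/h falls below the running intake rate.
Rate on top 1: 0.1868. cockles: 0.579 > 0.1868 → include.
Rate on top 2: 0.4792. large mussels: 0.324 < 0.4792 → exclude; stop.
Optimal diet: small mussels, cockles — 2 of 3 types.

2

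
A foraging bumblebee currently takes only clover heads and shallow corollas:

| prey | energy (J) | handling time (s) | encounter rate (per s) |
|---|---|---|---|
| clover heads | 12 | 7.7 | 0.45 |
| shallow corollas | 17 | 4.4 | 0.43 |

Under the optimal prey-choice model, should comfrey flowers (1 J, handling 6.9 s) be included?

No

Current rate: (0.45×12 + 0.43×17)/(1 + 0.45×7.7 + 0.43×4.4) = 1.999 J/s.
Profitability of comfrey flowers: 1/6.9 = 0.1449 J/s.
0.1449 < 1.999, so adding comfrey flowers would lower the average — exclude it.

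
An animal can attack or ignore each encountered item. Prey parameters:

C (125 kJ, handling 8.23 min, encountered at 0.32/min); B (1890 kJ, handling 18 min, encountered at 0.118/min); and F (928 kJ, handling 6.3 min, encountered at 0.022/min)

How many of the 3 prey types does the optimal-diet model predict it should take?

Rank by E/h (kJ/min): F 147, B 105, C 15.2. Include each in turn until the next type's E/h falls below the running intake rate.
Rate on top 1: 17.93. B: 105 > 17.93 → include.
Rate on top 2: 74.61. C: 15.2 < 74.61 → exclude; stop.
Optimal diet: F, B — 2 of 3 types.

2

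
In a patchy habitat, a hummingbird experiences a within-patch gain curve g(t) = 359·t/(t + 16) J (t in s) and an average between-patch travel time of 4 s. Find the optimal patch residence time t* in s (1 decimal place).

8.0 s

By the marginal value theorem, leave when the instantaneous gain rate g'(t) equals the habitat-wide average g(t)/(T + t).
g'(t) = 359·16/(t + 16)². Setting 359·16/(t+16)² = 359t/[(t+16)(4+t)] gives 16(4+t) = t(t+16), so t² = 16×4 = 64.
t* = √64 = 8 s.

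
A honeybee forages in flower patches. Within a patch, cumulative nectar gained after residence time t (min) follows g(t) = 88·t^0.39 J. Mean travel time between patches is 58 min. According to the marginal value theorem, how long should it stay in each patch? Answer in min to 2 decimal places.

By the marginal value theorem, leave when the instantaneous gain rate g'(t) equals the habitat-wide average g(t)/(T + t).
g'(t) = 0.39·88·t^-0.61. Setting 0.39·88·t^-0.61 = 88·t^0.39/(58+t) gives 0.39(58+t) = t, so 0.61·t = 0.39×58.
t* = 0.39×58/0.61 = 37.08 min.

37.08 min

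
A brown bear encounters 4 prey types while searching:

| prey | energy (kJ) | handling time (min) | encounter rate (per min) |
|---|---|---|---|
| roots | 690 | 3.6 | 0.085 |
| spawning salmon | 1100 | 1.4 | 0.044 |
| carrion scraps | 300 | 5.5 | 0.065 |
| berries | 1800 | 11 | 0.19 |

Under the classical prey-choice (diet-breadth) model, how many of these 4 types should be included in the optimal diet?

3

E/h in descending order: spawning salmon 786, roots 192, berries 164, carrion scraps 54.5 kJ/min. The optimal diet is the largest prefix of this list for which every included type satisfies E_i/h_i > R on the types above it.
Rate on top 1: 45.59. roots: 192 > 45.59 → include.
Rate on top 2: 78.28. berries: 164 > 78.28 → include.
Rate on top 3: 129.9. carrion scraps: 54.5 < 129.9 → exclude; stop.
Optimal diet: spawning salmon, roots, berries — 3 of 4 types.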